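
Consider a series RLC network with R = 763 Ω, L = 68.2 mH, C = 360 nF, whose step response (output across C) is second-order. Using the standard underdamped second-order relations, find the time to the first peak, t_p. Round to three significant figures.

For a series RLC circuit (capacitor voltage as output), ω_n = 1/√(LC) = 1/√(68.2 mH · 360 nF) = 6380 rad/s.
ζ = (R/2)·√(C/L) = (763/2)·√(360 nF/68.2 mH) = 0.877.
ω_d = ω_n√(1−ζ²) = 3070 rad/s. t_p = π/ω_d = 0.00102 s.

t_p ≈ 0.00102 s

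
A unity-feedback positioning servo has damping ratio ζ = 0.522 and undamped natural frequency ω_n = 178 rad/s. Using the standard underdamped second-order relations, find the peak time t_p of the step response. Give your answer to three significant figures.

t_p ≈ 0.0207 s

The damped frequency is ω_d = ω_n√(1−ζ²) = 178·√(1−0.272) = 152 rad/s.
Peak time t_p = π/ω_d = π/152 = 0.0207 s.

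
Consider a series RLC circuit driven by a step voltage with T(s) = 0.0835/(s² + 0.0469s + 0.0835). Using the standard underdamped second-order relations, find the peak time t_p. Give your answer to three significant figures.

t_p ≈ 10.9 s

ω_n = √0.0835 = 0.289 rad/s; ζ = 0.0469/(2·0.289) = 0.0812.
ω_d = 0.289·√(1 − 0.0812²) = 0.288 rad/s. Then t_p = π/ω_d = 10.9 s.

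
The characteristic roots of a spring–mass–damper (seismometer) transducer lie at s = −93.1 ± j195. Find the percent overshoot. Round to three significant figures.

With σ = 93.1, ω_d = 195: ω_n = √(σ²+ω_d²) = 216 rad/s, ζ = σ/ω_n = 0.431.
%OS = 100 e^{−πζ/√(1−ζ²)} with ζ = 0.431 gives 22.3%.

%OS ≈ 22.3%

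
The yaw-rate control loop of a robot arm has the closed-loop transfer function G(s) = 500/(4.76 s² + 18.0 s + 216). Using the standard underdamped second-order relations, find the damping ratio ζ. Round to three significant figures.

Dividing through by 4.76: denominator becomes s² + 3.782 s + 45.38.
So ω_n = √45.38 = 6.74 rad/s and ζ = 3.782/(2·6.74) = 0.281.

ζ ≈ 0.281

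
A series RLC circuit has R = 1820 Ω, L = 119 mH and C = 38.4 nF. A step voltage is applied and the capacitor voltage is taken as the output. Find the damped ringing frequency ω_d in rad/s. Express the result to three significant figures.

ω_d ≈ 12700 rad/s

For a series RLC circuit (capacitor voltage as output), ω_n = 1/√(LC) = 1/√(119 mH · 38.4 nF) = 14800 rad/s.
ζ = (R/2)·√(C/L) = (1820/2)·√(38.4 nF/119 mH) = 0.517.
ω_d = ω_n√(1−ζ²) = 12700 rad/s.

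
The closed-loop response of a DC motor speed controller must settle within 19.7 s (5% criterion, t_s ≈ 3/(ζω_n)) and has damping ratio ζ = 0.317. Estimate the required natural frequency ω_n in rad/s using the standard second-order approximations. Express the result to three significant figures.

ω_n ≈ 0.480 rad/s

Rearranging t_s ≈ 3/(ζω_n) gives ω_n = 3/(ζ·t_s) = 3/(0.317 × 19.7) = 0.480 rad/s.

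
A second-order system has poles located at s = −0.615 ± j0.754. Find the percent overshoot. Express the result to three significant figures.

With σ = 0.615, ω_d = 0.754: ω_n = √(σ²+ω_d²) = 0.973 rad/s, ζ = σ/ω_n = 0.632.
Overshoot: exp(−π·0.632/√(1−0.632²)) = 0.0771, i.e. 7.71%.

%OS ≈ 7.71%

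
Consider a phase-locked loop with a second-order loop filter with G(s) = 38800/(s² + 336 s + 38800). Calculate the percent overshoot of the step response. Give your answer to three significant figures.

Comparing the denominator to s² + 2ζω_n s + ω_n²: ω_n = √38800 = 197 rad/s, and 2ζω_n = 336 so ζ = 336/(2·197) = 0.853.
%OS = 100 e^{−πζ/√(1−ζ²)} with ζ = 0.853 gives 0.590%.

%OS ≈ 0.590%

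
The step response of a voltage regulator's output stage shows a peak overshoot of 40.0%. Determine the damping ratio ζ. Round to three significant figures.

Inverting the overshoot relation: ζ = |ln 0.400|/√(π² + ln²0.400) = 0.280.

ζ ≈ 0.280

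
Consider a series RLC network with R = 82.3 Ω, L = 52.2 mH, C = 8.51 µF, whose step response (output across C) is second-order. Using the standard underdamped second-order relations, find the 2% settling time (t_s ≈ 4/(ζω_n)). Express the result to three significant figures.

For a series RLC circuit (capacitor voltage as output), ω_n = 1/√(LC) = 1/√(52.2 mH · 8.51 µF) = 1500 rad/s.
ζ = (R/2)·√(C/L) = (82.3/2)·√(8.51 µF/52.2 mH) = 0.525.
t_s ≈ 4/(ζω_n) = 0.00507 s.

t_s ≈ 0.00507 s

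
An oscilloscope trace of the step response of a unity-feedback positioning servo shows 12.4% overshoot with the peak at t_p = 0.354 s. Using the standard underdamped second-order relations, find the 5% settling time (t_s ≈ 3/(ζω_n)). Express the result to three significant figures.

From the overshoot, ζ = −ln(OS)/√(π²+ln²(OS)) = 0.553.
From t_p = π/ω_d, ω_d = π/0.354 = 8.87 rad/s, so ω_n = ω_d/√(1−ζ²) = 10.7 rad/s.
t_s ≈ 3/(ζω_n) = 3/(0.553·10.7) = 0.509 s.

t_s ≈ 0.509 s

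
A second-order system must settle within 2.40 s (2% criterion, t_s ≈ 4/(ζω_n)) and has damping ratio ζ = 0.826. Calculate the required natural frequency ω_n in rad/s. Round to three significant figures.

ω_n ≈ 2.02 rad/s

Rearranging t_s ≈ 4/(ζω_n) gives ω_n = 4/(ζ·t_s) = 4/(0.826 × 2.40) = 2.02 rad/s.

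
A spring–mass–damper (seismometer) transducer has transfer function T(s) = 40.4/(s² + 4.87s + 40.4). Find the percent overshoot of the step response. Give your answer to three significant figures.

ω_n = √40.4 = 6.36 rad/s; ζ = 4.87/(2·6.36) = 0.383.
%OS = 100·exp(−πζ/√(1−ζ²)) = 27.2%.

%OS ≈ 27.2%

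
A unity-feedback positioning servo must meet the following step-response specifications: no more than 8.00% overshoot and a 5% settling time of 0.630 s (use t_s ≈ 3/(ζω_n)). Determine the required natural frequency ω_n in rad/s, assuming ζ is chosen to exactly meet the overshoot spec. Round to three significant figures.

ω_n ≈ 7.60 rad/s

ζ = −ln(OS)/√(π² + (ln OS)²). With OS = 0.0800, ln OS = −2.526 and ζ = 2.526/4.031 = 0.627.
Then ω_n = 3/(ζ t_s) = 3/(0.627 × 0.630) = 7.60 rad/s.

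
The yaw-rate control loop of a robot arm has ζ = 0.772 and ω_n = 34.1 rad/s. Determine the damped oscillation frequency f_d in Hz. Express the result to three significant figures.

f_d ≈ 3.45 Hz

ω_d = ω_n√(1−ζ²) = 34.1·√0.404 = 21.7 rad/s.
f_d = ω_d/(2π) = 3.45 Hz.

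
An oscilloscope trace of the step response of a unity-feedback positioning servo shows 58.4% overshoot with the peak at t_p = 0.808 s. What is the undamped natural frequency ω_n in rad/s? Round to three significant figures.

From the overshoot, ζ = −ln(OS)/√(π²+ln²(OS)) = 0.169.
From t_p = π/ω_d, ω_d = π/0.808 = 3.89 rad/s, so ω_n = ω_d/√(1−ζ²) = 3.94 rad/s.

ω_n ≈ 3.94 rad/s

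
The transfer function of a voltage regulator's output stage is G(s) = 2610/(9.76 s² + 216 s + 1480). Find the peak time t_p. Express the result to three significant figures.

t_p ≈ 0.581 s

Dividing through by 9.76: denominator becomes s² + 22.13 s + 151.6.
So ω_n = √151.6 = 12.3 rad/s and ζ = 22.13/(2·12.3) = 0.899.
ω_d = 12.3·√(1 − 0.899²) = 5.40 rad/s. t_p = π/ω_d = 0.581 s.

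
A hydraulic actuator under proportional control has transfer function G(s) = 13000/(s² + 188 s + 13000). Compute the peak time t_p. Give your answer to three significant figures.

Comparing the denominator to s² + 2ζω_n s + ω_n²: ω_n = √13000 = 114 rad/s, and 2ζω_n = 188 so ζ = 188/(2·114) = 0.824.
ω_d = ω_n√(1−ζ²) = 64.5 rad/s. Then t_p = π/ω_d = 0.0487 s.

t_p ≈ 0.0487 s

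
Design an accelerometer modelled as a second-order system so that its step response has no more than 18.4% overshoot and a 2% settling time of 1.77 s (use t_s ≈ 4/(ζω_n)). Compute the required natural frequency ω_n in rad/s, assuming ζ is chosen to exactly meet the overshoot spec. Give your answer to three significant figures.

ω_n ≈ 4.76 rad/s

ζ = −ln(OS)/√(π² + (ln OS)²). With OS = 0.184, ln OS = −1.693 and ζ = 1.693/3.569 = 0.474.
Then ω_n = 4/(ζ t_s) = 4/(0.474 × 1.77) = 4.76 rad/s.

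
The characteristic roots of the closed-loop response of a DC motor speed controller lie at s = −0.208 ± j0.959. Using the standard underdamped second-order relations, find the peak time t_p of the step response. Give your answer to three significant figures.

t_p = π/ω_d with ω_d = 0.959 (the imaginary part), so t_p = 3.28 s.

t_p ≈ 3.28 s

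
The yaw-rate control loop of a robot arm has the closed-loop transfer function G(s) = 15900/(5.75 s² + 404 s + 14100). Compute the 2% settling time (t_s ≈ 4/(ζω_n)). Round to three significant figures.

Dividing through by 5.75: denominator becomes s² + 70.26 s + 2452.
So ω_n = √2452 = 49.5 rad/s and ζ = 70.26/(2·49.5) = 0.709.
t_s ≈ 4/(ζω_n) = 0.114 s.

t_s ≈ 0.114 s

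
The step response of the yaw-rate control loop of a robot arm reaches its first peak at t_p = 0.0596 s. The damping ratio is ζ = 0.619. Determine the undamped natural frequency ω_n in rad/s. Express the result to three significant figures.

ω_n ≈ 67.1 rad/s

Peak time t_p = π/ω_d, so ω_d = π/t_p = π/0.0596 = 52.7 rad/s.
ω_n = ω_d/√(1−ζ²) = 52.7/√0.617 = 67.1 rad/s.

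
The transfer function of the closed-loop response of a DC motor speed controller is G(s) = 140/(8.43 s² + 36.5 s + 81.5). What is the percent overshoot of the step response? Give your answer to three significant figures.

%OS ≈ 4.75%

Dividing through by 8.43: denominator becomes s² + 4.330 s + 9.668.
So ω_n = √9.668 = 3.11 rad/s and ζ = 4.330/(2·3.11) = 0.696.
Overshoot: exp(−π·0.696/√(1−0.696²)) = 0.0475, i.e. 4.75%.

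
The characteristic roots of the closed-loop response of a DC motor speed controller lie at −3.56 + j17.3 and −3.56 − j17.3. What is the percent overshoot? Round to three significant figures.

%OS ≈ 52.4%

With σ = 3.56, ω_d = 17.3: ω_n = √(σ²+ω_d²) = 17.7 rad/s, ζ = σ/ω_n = 0.202.
%OS = 100·exp(−πζ/√(1−ζ²)) = 52.4%.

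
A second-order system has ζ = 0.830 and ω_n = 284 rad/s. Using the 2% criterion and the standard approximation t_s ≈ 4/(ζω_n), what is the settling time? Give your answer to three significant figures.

t_s ≈ 4/(ζω_n) = 4/(0.830 × 284) = 0.0170 s.

t_s ≈ 0.0170 s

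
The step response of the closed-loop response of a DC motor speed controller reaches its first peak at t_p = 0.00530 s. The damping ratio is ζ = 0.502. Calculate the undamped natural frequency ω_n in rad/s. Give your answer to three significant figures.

ω_n ≈ 685 rad/s

Peak time t_p = π/ω_d, so ω_d = π/t_p = π/0.00530 = 593 rad/s.
ω_n = ω_d/√(1−ζ²) = 593/√0.748 = 685 rad/s.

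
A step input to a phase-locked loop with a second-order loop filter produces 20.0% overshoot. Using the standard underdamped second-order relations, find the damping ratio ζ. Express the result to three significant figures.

ζ = −ln(OS)/√(π² + (ln OS)²). With OS = 0.200, ln OS = −1.609 and ζ = 1.609/3.530 = 0.456.

ζ ≈ 0.456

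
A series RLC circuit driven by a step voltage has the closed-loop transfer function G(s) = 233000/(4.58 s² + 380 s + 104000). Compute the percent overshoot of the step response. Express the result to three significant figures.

%OS ≈ 40.7%

Dividing through by 4.58: denominator becomes s² + 82.97 s + 22710.
So ω_n = √22710 = 151 rad/s and ζ = 82.97/(2·151) = 0.275.
%OS = 100 e^{−πζ/√(1−ζ²)} with ζ = 0.275 gives 40.7%.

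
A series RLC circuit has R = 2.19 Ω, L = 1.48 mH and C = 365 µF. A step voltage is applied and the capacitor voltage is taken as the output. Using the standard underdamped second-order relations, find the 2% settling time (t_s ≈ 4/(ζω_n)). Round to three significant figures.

t_s ≈ 0.00541 s

For a series RLC circuit (capacitor voltage as output), ω_n = 1/√(LC) = 1/√(1.48 mH · 365 µF) = 1360 rad/s.
ζ = (R/2)·√(C/L) = (2.19/2)·√(365 µF/1.48 mH) = 0.544.
t_s ≈ 4/(ζω_n) = 0.00541 s.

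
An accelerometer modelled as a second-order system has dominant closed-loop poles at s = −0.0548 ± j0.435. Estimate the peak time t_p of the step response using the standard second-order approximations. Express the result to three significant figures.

t_p = π/ω_d with ω_d = 0.435 (the imaginary part), so t_p = 7.22 s.

t_p ≈ 7.22 s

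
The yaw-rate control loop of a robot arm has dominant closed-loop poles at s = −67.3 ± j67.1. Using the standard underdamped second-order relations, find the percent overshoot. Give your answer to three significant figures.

With σ = 67.3, ω_d = 67.1: ω_n = √(σ²+ω_d²) = 95.0 rad/s, ζ = σ/ω_n = 0.708.
Overshoot: exp(−π·0.708/√(1−0.708²)) = 0.0428, i.e. 4.28%.

%OS ≈ 4.28%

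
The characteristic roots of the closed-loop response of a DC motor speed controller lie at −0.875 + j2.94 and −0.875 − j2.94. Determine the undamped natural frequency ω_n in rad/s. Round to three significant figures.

ω_n ≈ 3.07 rad/s

The poles are at −σ ± jω_d with σ = 0.875 and ω_d = 2.94, so ω_n = √(σ²+ω_d²) = 3.07 rad/s and ζ = σ/ω_n = 0.285.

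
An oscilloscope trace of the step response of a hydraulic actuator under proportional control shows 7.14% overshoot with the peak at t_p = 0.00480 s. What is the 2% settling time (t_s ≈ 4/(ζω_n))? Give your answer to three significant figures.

ζ from %OS: ζ = |ln 0.0714|/√(π²+ln²0.0714) = 0.643.
t_p = π/ω_d ⇒ ω_d = 654 rad/s; then ω_n = ω_d/√(1−ζ²) = 855 rad/s.
t_s ≈ 4/(ζω_n) = 4/(0.643·855) = 0.00727 s.

t_s ≈ 0.00727 s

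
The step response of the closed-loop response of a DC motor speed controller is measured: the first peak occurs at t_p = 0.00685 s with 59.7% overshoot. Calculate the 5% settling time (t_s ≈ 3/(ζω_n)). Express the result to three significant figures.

The overshoot fixes ζ = −ln(OS)/√(π²+ln²(OS)) = 0.162.
t_p = π/ω_d ⇒ ω_d = 459 rad/s; then ω_n = ω_d/√(1−ζ²) = 465 rad/s.
t_s ≈ 3/(ζω_n) = 3/(0.162·465) = 0.0398 s.

t_s ≈ 0.0398 s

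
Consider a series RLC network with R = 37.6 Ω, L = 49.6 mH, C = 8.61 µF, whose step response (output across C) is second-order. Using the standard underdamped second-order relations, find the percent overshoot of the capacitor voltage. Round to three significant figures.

For a series RLC circuit (capacitor voltage as output), ω_n = 1/√(LC) = 1/√(49.6 mH · 8.61 µF) = 1530 rad/s.
ζ = (R/2)·√(C/L) = (37.6/2)·√(8.61 µF/49.6 mH) = 0.248.
Overshoot: exp(−π·0.248/√(1−0.248²)) = 0.448, i.e. 44.8%.

%OS ≈ 44.8%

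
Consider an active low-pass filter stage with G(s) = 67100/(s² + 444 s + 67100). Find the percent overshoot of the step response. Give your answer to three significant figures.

ω_n = √67100 = 259 rad/s; ζ = 444/(2·259) = 0.857.
%OS = 100 e^{−πζ/√(1−ζ²)} with ζ = 0.857 gives 0.538%.

%OS ≈ 0.538%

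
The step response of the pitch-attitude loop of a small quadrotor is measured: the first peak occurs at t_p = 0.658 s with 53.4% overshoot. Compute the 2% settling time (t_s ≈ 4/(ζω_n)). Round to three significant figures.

t_s ≈ 4.20 s

ζ from %OS: ζ = |ln 0.534|/√(π²+ln²0.534) = 0.196.
t_p = π/ω_d ⇒ ω_d = 4.77 rad/s; then ω_n = ω_d/√(1−ζ²) = 4.87 rad/s.
t_s ≈ 4/(ζω_n) = 4/(0.196·4.87) = 4.20 s.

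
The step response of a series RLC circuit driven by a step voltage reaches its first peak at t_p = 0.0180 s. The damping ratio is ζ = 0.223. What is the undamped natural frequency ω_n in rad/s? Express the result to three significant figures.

Peak time t_p = π/ω_d, so ω_d = π/t_p = π/0.0180 = 175 rad/s.
ω_n = ω_d/√(1−ζ²) = 175/√0.950 = 179 rad/s.

ω_n ≈ 179 rad/s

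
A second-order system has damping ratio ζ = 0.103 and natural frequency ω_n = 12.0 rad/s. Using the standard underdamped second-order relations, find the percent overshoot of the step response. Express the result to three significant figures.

%OS ≈ 72.2%

For an underdamped second-order system, %OS = 100·exp(−πζ/√(1−ζ²)).
πζ/√(1−ζ²) = π·0.103/√(1−0.0106) = 0.3253, so %OS = 100·e^(−0.3253) = 72.2%.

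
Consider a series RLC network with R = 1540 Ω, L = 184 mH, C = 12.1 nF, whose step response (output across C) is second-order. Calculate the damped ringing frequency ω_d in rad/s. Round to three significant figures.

For a series RLC circuit (capacitor voltage as output), ω_n = 1/√(LC) = 1/√(184 mH · 12.1 nF) = 21200 rad/s.
ζ = (R/2)·√(C/L) = (1540/2)·√(12.1 nF/184 mH) = 0.197.
ω_d = ω_n√(1−ζ²) = 20800 rad/s.

ω_d ≈ 20800 rad/s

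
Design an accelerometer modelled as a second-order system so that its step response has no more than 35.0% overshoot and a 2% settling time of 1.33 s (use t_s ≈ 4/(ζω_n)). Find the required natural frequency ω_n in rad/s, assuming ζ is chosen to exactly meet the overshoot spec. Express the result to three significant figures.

ω_n ≈ 9.49 rad/s

From %OS = 100·exp(−πζ/√(1−ζ²)), invert to get ζ = −ln(OS)/√(π² + ln²(OS)) with OS = 0.350.
−ln 0.350 = 1.050, so ζ = 1.050/√(π² + 1.102) = 0.317.
From t_s ≈ 4/(ζω_n): ω_n = 4/(ζ·t_s) = 4/(0.317·1.33) = 9.49 rad/s.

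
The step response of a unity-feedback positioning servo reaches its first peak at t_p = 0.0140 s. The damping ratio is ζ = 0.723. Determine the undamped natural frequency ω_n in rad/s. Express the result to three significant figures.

ω_n ≈ 325 rad/s

Peak time t_p = π/ω_d, so ω_d = π/t_p = π/0.0140 = 224 rad/s.
ω_n = ω_d/√(1−ζ²) = 224/√0.477 = 325 rad/s.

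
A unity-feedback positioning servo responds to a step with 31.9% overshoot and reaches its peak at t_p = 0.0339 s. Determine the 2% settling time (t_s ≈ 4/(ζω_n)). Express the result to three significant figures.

t_s ≈ 0.119 s

From the overshoot, ζ = −ln(OS)/√(π²+ln²(OS)) = 0.342.
t_p = π/ω_d ⇒ ω_d = 92.7 rad/s; then ω_n = ω_d/√(1−ζ²) = 98.6 rad/s.
t_s ≈ 4/(ζω_n) = 4/(0.342·98.6) = 0.119 s.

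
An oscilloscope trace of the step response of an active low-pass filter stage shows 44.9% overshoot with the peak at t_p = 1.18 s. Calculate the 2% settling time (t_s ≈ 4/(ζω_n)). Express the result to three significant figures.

ζ from %OS: ζ = |ln 0.449|/√(π²+ln²0.449) = 0.247.
t_p = π/ω_d ⇒ ω_d = 2.66 rad/s; then ω_n = ω_d/√(1−ζ²) = 2.75 rad/s.
t_s ≈ 4/(ζω_n) = 4/(0.247·2.75) = 5.89 s.

t_s ≈ 5.89 s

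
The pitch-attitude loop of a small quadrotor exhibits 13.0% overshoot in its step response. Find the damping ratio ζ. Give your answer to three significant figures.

ζ = −ln(OS)/√(π² + (ln OS)²). With OS = 0.130, ln OS = −2.040 and ζ = 2.040/3.746 = 0.545.

ζ ≈ 0.545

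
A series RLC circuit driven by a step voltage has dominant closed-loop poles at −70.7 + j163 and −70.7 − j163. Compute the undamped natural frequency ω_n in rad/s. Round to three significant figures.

With σ = 70.7, ω_d = 163: ω_n = √(σ²+ω_d²) = 178 rad/s, ζ = σ/ω_n = 0.398.

ω_n ≈ 178 rad/s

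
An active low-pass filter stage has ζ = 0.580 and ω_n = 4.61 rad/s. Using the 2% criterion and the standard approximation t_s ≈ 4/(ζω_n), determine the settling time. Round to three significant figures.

t_s ≈ 1.50 s

t_s ≈ 4/(ζω_n) = 4/(0.580 × 4.61) = 1.50 s.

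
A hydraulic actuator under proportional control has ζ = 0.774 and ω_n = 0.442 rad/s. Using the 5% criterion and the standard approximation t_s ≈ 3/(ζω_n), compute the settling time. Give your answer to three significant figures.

t_s ≈ 8.77 s

t_s ≈ 3/(ζω_n) = 3/(0.774 × 0.442) = 8.77 s.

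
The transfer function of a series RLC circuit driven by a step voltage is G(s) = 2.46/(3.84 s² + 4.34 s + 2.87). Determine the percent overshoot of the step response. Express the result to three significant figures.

%OS ≈ 6.63%

Dividing through by 3.84: denominator becomes s² + 1.130 s + 0.7474.
So ω_n = √0.7474 = 0.865 rad/s and ζ = 1.130/(2·0.865) = 0.654.
%OS = 100·exp(−πζ/√(1−ζ²)) = 6.63%.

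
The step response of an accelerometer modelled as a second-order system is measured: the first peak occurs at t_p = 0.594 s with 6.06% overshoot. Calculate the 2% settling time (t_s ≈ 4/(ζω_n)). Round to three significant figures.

t_s ≈ 0.848 s

The overshoot fixes ζ = −ln(OS)/√(π²+ln²(OS)) = 0.666.
t_p = π/ω_d ⇒ ω_d = 5.29 rad/s; then ω_n = ω_d/√(1−ζ²) = 7.09 rad/s.
t_s ≈ 4/(ζω_n) = 4/(0.666·7.09) = 0.848 s.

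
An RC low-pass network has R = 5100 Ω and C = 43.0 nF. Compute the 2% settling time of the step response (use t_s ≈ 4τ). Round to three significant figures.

τ = RC = 5100 × 43.0 nF = 0.000219 s.
t_s ≈ 4τ = 0.000877 s.

t_s ≈ 0.000877 s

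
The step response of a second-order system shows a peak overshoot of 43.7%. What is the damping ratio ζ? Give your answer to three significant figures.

ζ ≈ 0.255

ζ = −ln(OS)/√(π² + (ln OS)²). With OS = 0.437, ln OS = −0.8278 and ζ = 0.8278/3.249 = 0.255.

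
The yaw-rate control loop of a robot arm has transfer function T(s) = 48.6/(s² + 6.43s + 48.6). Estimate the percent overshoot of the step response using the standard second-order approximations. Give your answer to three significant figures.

Comparing the denominator to s² + 2ζω_n s + ω_n²: ω_n = √48.6 = 6.97 rad/s, and 2ζω_n = 6.43 so ζ = 6.43/(2·6.97) = 0.461.
%OS = 100·exp(−πζ/√(1−ζ²)) = 19.5%.

%OS ≈ 19.5%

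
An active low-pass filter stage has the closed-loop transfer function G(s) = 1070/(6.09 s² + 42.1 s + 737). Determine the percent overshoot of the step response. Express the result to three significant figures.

Dividing through by 6.09: denominator becomes s² + 6.913 s + 121.0.
So ω_n = √121.0 = 11.0 rad/s and ζ = 6.913/(2·11.0) = 0.314.
%OS = 100·exp(−πζ/√(1−ζ²)) = 35.4%.

%OS ≈ 35.4%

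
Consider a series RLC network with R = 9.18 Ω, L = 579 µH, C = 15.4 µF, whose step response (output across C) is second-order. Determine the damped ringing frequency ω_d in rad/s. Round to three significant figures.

For a series RLC circuit (capacitor voltage as output), ω_n = 1/√(LC) = 1/√(579 µH · 15.4 µF) = 10600 rad/s.
ζ = (R/2)·√(C/L) = (9.18/2)·√(15.4 µF/579 µH) = 0.749.
ω_d = 10600·√(1 − 0.749²) = 7020 rad/s.

ω_d ≈ 7020 rad/s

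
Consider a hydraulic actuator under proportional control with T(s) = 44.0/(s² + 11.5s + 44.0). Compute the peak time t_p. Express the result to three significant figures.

t_p ≈ 0.950 s

Comparing the denominator to s² + 2ζω_n s + ω_n²: ω_n = √44.0 = 6.63 rad/s, and 2ζω_n = 11.5 so ζ = 11.5/(2·6.63) = 0.867.
ω_d = ω_n√(1−ζ²) = 3.31 rad/s. Then t_p = π/ω_d = 0.950 s.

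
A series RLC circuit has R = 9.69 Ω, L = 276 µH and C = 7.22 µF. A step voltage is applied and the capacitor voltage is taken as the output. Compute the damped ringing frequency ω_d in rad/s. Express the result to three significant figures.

For a series RLC circuit (capacitor voltage as output), ω_n = 1/√(LC) = 1/√(276 µH · 7.22 µF) = 22400 rad/s.
ζ = (R/2)·√(C/L) = (9.69/2)·√(7.22 µF/276 µH) = 0.784.
ω_d = 22400·√(1 − 0.784²) = 13900 rad/s.

ω_d ≈ 13900 rad/s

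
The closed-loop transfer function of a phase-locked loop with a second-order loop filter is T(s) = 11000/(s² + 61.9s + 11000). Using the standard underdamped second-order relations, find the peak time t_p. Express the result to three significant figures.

t_p ≈ 0.0314 s

Matching coefficients with s² + 2ζω_n s + ω_n² gives ω_n² = 11000 ⇒ ω_n = 105 rad/s, and ζ = 61.9/(2ω_n) = 0.295.
ω_d = 105·√(1 − 0.295²) = 100 rad/s. Then t_p = π/ω_d = 0.0314 s.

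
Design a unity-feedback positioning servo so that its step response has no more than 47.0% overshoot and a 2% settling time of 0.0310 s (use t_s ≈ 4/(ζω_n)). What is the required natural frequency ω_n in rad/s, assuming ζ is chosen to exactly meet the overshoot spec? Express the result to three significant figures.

From %OS = 100·exp(−πζ/√(1−ζ²)), invert to get ζ = −ln(OS)/√(π² + ln²(OS)) with OS = 0.470.
−ln 0.470 = 0.7550, so ζ = 0.7550/√(π² + 0.5701) = 0.234.
Then ω_n = 4/(ζ t_s) = 4/(0.234 × 0.0310) = 552 rad/s.

ω_n ≈ 552 rad/s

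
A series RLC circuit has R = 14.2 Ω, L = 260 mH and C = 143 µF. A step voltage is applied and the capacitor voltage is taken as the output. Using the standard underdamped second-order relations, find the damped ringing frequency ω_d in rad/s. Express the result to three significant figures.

ω_d ≈ 162 rad/s

For a series RLC circuit (capacitor voltage as output), ω_n = 1/√(LC) = 1/√(260 mH · 143 µF) = 164 rad/s.
ζ = (R/2)·√(C/L) = (14.2/2)·√(143 µF/260 mH) = 0.167.
The damped frequency ω_d = ω_n√(1−ζ²) = 162 rad/s.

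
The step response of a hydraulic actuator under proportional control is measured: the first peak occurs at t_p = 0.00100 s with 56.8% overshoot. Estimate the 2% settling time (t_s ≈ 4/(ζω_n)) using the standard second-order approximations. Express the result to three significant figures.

t_s ≈ 0.00707 s

ζ from %OS: ζ = |ln 0.568|/√(π²+ln²0.568) = 0.177.
t_p = π/ω_d ⇒ ω_d = 3140 rad/s; then ω_n = ω_d/√(1−ζ²) = 3190 rad/s.
t_s ≈ 4/(ζω_n) = 4/(0.177·3190) = 0.00707 s.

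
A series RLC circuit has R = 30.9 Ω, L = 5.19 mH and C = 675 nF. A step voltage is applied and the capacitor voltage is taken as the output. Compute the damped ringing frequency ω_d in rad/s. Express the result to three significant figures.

ω_d ≈ 16600 rad/s

For a series RLC circuit (capacitor voltage as output), ω_n = 1/√(LC) = 1/√(5.19 mH · 675 nF) = 16900 rad/s.
ζ = (R/2)·√(C/L) = (30.9/2)·√(675 nF/5.19 mH) = 0.176.
ω_d = ω_n√(1−ζ²) = 16600 rad/s.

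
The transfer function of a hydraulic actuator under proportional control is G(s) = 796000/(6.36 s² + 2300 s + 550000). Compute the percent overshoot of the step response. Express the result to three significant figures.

Dividing through by 6.36: denominator becomes s² + 361.6 s + 86480.
So ω_n = √86480 = 294 rad/s and ζ = 361.6/(2·294) = 0.615.
%OS = 100·exp(−πζ/√(1−ζ²)) = 8.63%.

%OS ≈ 8.63%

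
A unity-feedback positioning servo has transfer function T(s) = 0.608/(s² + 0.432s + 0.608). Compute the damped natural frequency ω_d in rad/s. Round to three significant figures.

ω_n = √0.608 = 0.780 rad/s; ζ = 0.432/(2·0.780) = 0.277.
The damped frequency ω_d = ω_n√(1−ζ²) = 0.749 rad/s.

ω_d ≈ 0.749 rad/s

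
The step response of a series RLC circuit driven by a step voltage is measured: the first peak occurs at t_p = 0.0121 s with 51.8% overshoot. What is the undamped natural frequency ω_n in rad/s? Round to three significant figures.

The overshoot fixes ζ = −ln(OS)/√(π²+ln²(OS)) = 0.205.
From t_p = π/ω_d, ω_d = π/0.0121 = 260 rad/s, so ω_n = ω_d/√(1−ζ²) = 265 rad/s.

ω_n ≈ 265 rad/s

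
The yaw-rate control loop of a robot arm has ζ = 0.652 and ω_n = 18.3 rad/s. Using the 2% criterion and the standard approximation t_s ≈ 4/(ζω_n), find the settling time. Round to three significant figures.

t_s ≈ 4/(ζω_n) = 4/(0.652 × 18.3) = 0.335 s.

t_s ≈ 0.335 s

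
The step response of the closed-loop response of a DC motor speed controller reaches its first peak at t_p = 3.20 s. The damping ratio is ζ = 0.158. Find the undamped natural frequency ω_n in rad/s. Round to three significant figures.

ω_n ≈ 0.994 rad/s

Peak time t_p = π/ω_d, so ω_d = π/t_p = π/3.20 = 0.982 rad/s.
ω_n = ω_d/√(1−ζ²) = 0.982/√0.975 = 0.994 rad/s.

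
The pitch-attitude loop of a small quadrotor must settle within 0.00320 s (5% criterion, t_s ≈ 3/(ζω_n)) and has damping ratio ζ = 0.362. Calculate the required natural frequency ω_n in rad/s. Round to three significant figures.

ω_n ≈ 2590 rad/s

Rearranging t_s ≈ 3/(ζω_n) gives ω_n = 3/(ζ·t_s) = 3/(0.362 × 0.00320) = 2590 rad/s.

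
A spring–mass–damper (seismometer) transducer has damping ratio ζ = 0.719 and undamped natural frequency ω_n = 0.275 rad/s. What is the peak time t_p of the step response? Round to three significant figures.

t_p ≈ 16.4 s

The damped frequency is ω_d = ω_n√(1−ζ²) = 0.275·√(1−0.517) = 0.191 rad/s.
Peak time t_p = π/ω_d = π/0.191 = 16.4 s.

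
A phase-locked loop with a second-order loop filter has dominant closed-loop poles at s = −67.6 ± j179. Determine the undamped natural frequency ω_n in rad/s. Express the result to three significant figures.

The poles are at −σ ± jω_d with σ = 67.6 and ω_d = 179, so ω_n = √(σ²+ω_d²) = 191 rad/s and ζ = σ/ω_n = 0.353.

ω_n ≈ 191 rad/s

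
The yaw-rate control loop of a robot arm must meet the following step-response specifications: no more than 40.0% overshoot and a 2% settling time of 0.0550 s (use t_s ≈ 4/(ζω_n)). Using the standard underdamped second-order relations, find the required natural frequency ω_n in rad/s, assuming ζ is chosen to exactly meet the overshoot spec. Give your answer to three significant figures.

ω_n ≈ 260 rad/s

ζ = −ln(OS)/√(π² + (ln OS)²). With OS = 0.400, ln OS = −0.9163 and ζ = 0.9163/3.272 = 0.280.
From t_s ≈ 4/(ζω_n): ω_n = 4/(ζ·t_s) = 4/(0.280·0.0550) = 260 rad/s.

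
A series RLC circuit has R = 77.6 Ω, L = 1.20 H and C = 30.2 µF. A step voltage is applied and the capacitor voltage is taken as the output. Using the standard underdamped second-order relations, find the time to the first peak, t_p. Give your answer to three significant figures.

For a series RLC circuit (capacitor voltage as output), ω_n = 1/√(LC) = 1/√(1.20 H · 30.2 µF) = 166 rad/s.
ζ = (R/2)·√(C/L) = (77.6/2)·√(30.2 µF/1.20 H) = 0.195.
ω_d = 166·√(1 − 0.195²) = 163 rad/s. t_p = π/ω_d = 0.0193 s.

t_p ≈ 0.0193 s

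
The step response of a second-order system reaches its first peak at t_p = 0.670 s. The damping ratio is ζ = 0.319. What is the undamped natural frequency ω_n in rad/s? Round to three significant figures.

ω_n ≈ 4.95 rad/s

Peak time t_p = π/ω_d, so ω_d = π/t_p = π/0.670 = 4.69 rad/s.
ω_n = ω_d/√(1−ζ²) = 4.69/√0.898 = 4.95 rad/s.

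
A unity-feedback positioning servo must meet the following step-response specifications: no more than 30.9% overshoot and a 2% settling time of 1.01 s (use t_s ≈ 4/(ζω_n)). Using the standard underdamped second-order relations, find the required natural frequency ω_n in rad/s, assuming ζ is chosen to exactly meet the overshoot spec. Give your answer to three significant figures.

ω_n ≈ 11.3 rad/s

ζ = −ln(OS)/√(π² + (ln OS)²). With OS = 0.309, ln OS = −1.174 and ζ = 1.174/3.354 = 0.350.
Then ω_n = 4/(ζ t_s) = 4/(0.350 × 1.01) = 11.3 rad/s.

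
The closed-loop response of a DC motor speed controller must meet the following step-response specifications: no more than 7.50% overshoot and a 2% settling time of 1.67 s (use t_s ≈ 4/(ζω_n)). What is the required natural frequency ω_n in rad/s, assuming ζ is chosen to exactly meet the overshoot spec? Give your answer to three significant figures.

ζ = −ln(OS)/√(π² + (ln OS)²). With OS = 0.0750, ln OS = −2.590 and ζ = 2.590/4.072 = 0.636.
Then ω_n = 4/(ζ t_s) = 4/(0.636 × 1.67) = 3.77 rad/s.

ω_n ≈ 3.77 rad/s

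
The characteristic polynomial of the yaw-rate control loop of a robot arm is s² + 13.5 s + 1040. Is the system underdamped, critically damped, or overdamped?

a² − 4b = 13.5² − 4·1040 < 0 (complex roots); the system is underdamped.

underdamped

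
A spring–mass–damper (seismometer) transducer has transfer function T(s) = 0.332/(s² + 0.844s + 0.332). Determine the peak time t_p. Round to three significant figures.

t_p ≈ 8.01 s

Matching coefficients with s² + 2ζω_n s + ω_n² gives ω_n² = 0.332 ⇒ ω_n = 0.576 rad/s, and ζ = 0.844/(2ω_n) = 0.732.
ω_d = 0.576·√(1 − 0.732²) = 0.392 rad/s. Then t_p = π/ω_d = 8.01 s.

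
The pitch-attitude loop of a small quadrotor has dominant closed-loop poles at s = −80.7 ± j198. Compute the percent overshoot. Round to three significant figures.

%OS ≈ 27.8%

With σ = 80.7, ω_d = 198: ω_n = √(σ²+ω_d²) = 214 rad/s, ζ = σ/ω_n = 0.377.
%OS = 100·exp(−πζ/√(1−ζ²)) = 27.8%.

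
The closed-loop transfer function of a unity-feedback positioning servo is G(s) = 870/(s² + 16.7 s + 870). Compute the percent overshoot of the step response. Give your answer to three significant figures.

ω_n = √870 = 29.5 rad/s; ζ = 16.7/(2·29.5) = 0.283.
%OS = 100 e^{−πζ/√(1−ζ²)} with ζ = 0.283 gives 39.6%.

%OS ≈ 39.6%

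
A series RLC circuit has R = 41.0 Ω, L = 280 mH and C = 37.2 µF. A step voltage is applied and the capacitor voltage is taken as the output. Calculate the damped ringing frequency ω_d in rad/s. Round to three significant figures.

For a series RLC circuit (capacitor voltage as output), ω_n = 1/√(LC) = 1/√(280 mH · 37.2 µF) = 310 rad/s.
ζ = (R/2)·√(C/L) = (41.0/2)·√(37.2 µF/280 mH) = 0.236.
ω_d = 310·√(1 − 0.236²) = 301 rad/s.

ω_d ≈ 301 rad/s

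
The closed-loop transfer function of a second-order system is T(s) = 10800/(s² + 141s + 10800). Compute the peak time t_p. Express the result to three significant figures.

ω_n = √10800 = 104 rad/s; ζ = 141/(2·104) = 0.678.
ω_d = 104·√(1 − 0.678²) = 76.4 rad/s. Then t_p = π/ω_d = 0.0411 s.

t_p ≈ 0.0411 s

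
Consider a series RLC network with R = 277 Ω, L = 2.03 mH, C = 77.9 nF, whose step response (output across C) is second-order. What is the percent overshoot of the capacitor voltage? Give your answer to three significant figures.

%OS ≈ 0.526%

For a series RLC circuit (capacitor voltage as output), ω_n = 1/√(LC) = 1/√(2.03 mH · 77.9 nF) = 79500 rad/s.
ζ = (R/2)·√(C/L) = (277/2)·√(77.9 nF/2.03 mH) = 0.858.
%OS = 100 e^{−πζ/√(1−ζ²)} with ζ = 0.858 gives 0.526%.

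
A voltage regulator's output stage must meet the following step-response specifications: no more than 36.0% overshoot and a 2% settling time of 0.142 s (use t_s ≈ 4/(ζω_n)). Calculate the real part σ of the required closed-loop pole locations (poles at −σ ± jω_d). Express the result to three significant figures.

σ ≈ 28.2

The settling-time spec alone fixes σ = ζω_n = 4/t_s = 4/0.142 = 28.2.
(Overshoot then fixes ζ = 0.309 and hence ω_d = σ·√(1−ζ²)/ζ = 86.6 rad/s.)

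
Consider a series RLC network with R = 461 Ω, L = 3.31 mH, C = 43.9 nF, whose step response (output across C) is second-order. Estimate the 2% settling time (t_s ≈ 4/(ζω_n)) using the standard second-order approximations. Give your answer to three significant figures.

For a series RLC circuit (capacitor voltage as output), ω_n = 1/√(LC) = 1/√(3.31 mH · 43.9 nF) = 83000 rad/s.
ζ = (R/2)·√(C/L) = (461/2)·√(43.9 nF/3.31 mH) = 0.839.
t_s ≈ 4/(ζω_n) = 0.0000574 s.

t_s ≈ 0.0000574 s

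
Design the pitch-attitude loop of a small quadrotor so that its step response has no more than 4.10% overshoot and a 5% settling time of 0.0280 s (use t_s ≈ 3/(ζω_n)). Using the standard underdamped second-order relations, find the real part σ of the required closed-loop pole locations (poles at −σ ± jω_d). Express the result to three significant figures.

σ ≈ 107

The settling-time spec alone fixes σ = ζω_n = 3/t_s = 3/0.0280 = 107.
(Overshoot then fixes ζ = 0.713 and hence ω_d = σ·√(1−ζ²)/ζ = 105 rad/s.)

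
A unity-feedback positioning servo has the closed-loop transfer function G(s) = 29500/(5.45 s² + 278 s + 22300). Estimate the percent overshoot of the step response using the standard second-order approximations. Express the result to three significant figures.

Dividing through by 5.45: denominator becomes s² + 51.01 s + 4092.
So ω_n = √4092 = 64.0 rad/s and ζ = 51.01/(2·64.0) = 0.399.
%OS = 100 e^{−πζ/√(1−ζ²)} with ζ = 0.399 gives 25.5%.

%OS ≈ 25.5%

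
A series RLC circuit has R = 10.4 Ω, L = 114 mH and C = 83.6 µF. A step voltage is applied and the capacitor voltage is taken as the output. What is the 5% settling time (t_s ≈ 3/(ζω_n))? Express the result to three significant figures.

For a series RLC circuit (capacitor voltage as output), ω_n = 1/√(LC) = 1/√(114 mH · 83.6 µF) = 324 rad/s.
ζ = (R/2)·√(C/L) = (10.4/2)·√(83.6 µF/114 mH) = 0.141.
t_s ≈ 3/(ζω_n) = 0.0658 s.

t_s ≈ 0.0658 s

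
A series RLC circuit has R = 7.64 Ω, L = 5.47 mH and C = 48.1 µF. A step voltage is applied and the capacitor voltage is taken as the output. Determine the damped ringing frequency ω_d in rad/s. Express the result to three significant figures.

For a series RLC circuit (capacitor voltage as output), ω_n = 1/√(LC) = 1/√(5.47 mH · 48.1 µF) = 1950 rad/s.
ζ = (R/2)·√(C/L) = (7.64/2)·√(48.1 µF/5.47 mH) = 0.358.
ω_d = ω_n√(1−ζ²) = 1820 rad/s.

ω_d ≈ 1820 rad/s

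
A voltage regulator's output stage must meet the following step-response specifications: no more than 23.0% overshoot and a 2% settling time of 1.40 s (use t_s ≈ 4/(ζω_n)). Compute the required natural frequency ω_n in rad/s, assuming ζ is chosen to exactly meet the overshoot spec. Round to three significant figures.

ω_n ≈ 6.74 rad/s

ζ = −ln(OS)/√(π² + (ln OS)²). With OS = 0.230, ln OS = −1.470 and ζ = 1.470/3.468 = 0.424.
Then ω_n = 4/(ζ t_s) = 4/(0.424 × 1.40) = 6.74 rad/s.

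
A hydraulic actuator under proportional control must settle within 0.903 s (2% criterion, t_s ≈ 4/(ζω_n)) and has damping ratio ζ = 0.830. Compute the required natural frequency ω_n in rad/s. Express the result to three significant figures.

ω_n ≈ 5.34 rad/s

Rearranging t_s ≈ 4/(ζω_n) gives ω_n = 4/(ζ·t_s) = 4/(0.830 × 0.903) = 5.34 rad/s.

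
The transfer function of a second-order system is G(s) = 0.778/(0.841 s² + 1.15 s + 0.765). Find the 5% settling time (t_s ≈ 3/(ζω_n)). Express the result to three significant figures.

Dividing through by 0.841: denominator becomes s² + 1.367 s + 0.9096.
So ω_n = √0.9096 = 0.954 rad/s and ζ = 1.367/(2·0.954) = 0.717.
t_s ≈ 3/(ζω_n) = 4.39 s.

t_s ≈ 4.39 s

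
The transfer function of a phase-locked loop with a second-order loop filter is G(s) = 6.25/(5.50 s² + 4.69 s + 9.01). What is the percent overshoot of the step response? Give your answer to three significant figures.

Dividing through by 5.50: denominator becomes s² + 0.8527 s + 1.638.
So ω_n = √1.638 = 1.28 rad/s and ζ = 0.8527/(2·1.28) = 0.333.
%OS = 100·exp(−πζ/√(1−ζ²)) = 33.0%.

%OS ≈ 33.0%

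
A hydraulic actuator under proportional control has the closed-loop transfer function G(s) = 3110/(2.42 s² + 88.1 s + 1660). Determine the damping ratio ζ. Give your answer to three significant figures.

Dividing through by 2.42: denominator becomes s² + 36.40 s + 686.0.
So ω_n = √686.0 = 26.2 rad/s and ζ = 36.40/(2·26.2) = 0.695.

ζ ≈ 0.695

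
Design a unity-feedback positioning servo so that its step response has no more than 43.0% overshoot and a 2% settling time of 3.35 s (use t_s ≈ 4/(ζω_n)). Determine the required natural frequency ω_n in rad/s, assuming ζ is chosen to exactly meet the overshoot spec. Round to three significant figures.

ζ = −ln(OS)/√(π² + (ln OS)²). With OS = 0.430, ln OS = −0.8440 and ζ = 0.8440/3.253 = 0.259.
From t_s ≈ 4/(ζω_n): ω_n = 4/(ζ·t_s) = 4/(0.259·3.35) = 4.60 rad/s.

ω_n ≈ 4.60 rad/s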